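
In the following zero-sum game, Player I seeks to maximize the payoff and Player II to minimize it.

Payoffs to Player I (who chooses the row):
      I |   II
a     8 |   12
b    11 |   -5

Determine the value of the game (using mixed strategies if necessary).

Row minima are 8 and -5, so Player I's maximin is 8; column maxima are 11 and 12, so Player II's minimax is 11. These differ, so the equilibrium is in mixed strategies.
Let Player I play a with probability p. Player II is indifferent when 8p + 11(1−p) = 12p − 5(1−p), giving p = 4/5.
Let Player II play I with probability q. Player I is indifferent when 8q + 12(1−q) = 11q − 5(1−q), giving q = 17/20.
The value is 8·(17/20) + (12)·(3/20) = 43/5.

43/5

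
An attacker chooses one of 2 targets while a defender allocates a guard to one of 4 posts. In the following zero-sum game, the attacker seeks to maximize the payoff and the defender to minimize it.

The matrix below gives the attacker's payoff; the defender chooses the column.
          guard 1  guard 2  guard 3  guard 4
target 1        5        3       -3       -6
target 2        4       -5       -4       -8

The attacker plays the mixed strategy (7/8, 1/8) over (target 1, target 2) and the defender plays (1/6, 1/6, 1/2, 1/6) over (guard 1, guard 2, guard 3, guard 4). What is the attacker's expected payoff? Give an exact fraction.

Against (1/6, 1/6, 1/2, 1/6), each row's expected payoff is target 1: -7/6; target 2: -7/2.
Taking the (7/8, 1/8)-weighted average: (7/8)·(-7/6) + (1/8)·(-7/2) = -35/24.

-35/24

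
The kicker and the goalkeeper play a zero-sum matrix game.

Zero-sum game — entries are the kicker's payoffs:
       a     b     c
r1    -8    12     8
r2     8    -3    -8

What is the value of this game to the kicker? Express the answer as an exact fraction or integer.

Column b is strictly dominated by c for the goalkeeper (it gives the kicker more in every row).
The remaining 2×2 game on (r1, r2) × (a, c) has no saddle point. Let the kicker play r1 with probability p; indifference gives −8p + 8(1−p) = 8p − 8(1−p), so p = 1/2.
Similarly the goalkeeper's optimal q on a is 1/2, and the value is -8·(1/2) + (8)·(1/2) = 0.

0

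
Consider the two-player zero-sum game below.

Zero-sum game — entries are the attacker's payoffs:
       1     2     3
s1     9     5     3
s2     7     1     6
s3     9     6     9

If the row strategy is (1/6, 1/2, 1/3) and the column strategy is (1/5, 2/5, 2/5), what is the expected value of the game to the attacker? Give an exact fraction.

Against (1/5, 2/5, 2/5), each row's expected payoff is s1: 5; s2: 21/5; s3: 39/5.
Taking the (1/6, 1/2, 1/3)-weighted average: (1/6)·(5) + (1/2)·(21/5) + (1/3)·(39/5) = 83/15.

83/15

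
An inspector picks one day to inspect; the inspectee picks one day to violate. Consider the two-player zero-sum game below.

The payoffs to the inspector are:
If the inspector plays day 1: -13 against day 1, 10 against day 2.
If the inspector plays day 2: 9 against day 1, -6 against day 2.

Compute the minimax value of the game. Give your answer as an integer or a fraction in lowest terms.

Row minima are -13 and -6, so the inspector's maximin is -6; column maxima are 9 and 10, so the inspectee's minimax is 9. These differ, so the equilibrium is in mixed strategies.
Let the inspector play day 1 with probability p. The inspectee is indifferent when −13p + 9(1−p) = 10p − 6(1−p), giving p = 15/38.
Let the inspectee play day 1 with probability q. The inspector is indifferent when −13q + 10(1−q) = 9q − 6(1−q), giving q = 8/19.
The value is -13·(8/19) + (10)·(11/19) = 6/19.

6/19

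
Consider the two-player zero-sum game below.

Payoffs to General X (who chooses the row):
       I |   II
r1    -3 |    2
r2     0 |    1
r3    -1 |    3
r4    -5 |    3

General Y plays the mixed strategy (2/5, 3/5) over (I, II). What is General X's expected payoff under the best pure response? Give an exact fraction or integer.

7/5

r1: (-3)·(2/5) + (2)·(3/5) = 0.
r2: (0)·(2/5) + (1)·(3/5) = 3/5.
r3: (-1)·(2/5) + (3)·(3/5) = 7/5.
r4: (-5)·(2/5) + (3)·(3/5) = -1/5.
The best pure response is r3 with expected payoff 7/5.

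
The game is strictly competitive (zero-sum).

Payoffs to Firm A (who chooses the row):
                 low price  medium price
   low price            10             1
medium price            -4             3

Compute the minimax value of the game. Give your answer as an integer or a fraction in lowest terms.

17/8

Row minima are 1 and -4, so Firm A's maximin is 1; column maxima are 10 and 3, so Firm B's minimax is 3. These differ, so the equilibrium is in mixed strategies.
Let Firm A play low price with probability p. Firm B is indifferent when 10p − 4(1−p) = p + 3(1−p), giving p = 7/16.
Let Firm B play low price with probability q. Firm A is indifferent when 10q + (1−q) = −4q + 3(1−q), giving q = 1/8.
The value is 10·(1/8) + (1)·(7/8) = 17/8.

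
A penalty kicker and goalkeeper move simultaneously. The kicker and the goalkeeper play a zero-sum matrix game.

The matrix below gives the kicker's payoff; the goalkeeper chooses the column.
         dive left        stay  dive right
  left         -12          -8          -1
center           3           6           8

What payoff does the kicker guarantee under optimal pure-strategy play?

3

Row minima: -12, 3 → the kicker's maximin is 3.
Column maxima: 3, 6, 8 → the goalkeeper's minimax is 3.
They coincide at (center, dive left), so the value is 3.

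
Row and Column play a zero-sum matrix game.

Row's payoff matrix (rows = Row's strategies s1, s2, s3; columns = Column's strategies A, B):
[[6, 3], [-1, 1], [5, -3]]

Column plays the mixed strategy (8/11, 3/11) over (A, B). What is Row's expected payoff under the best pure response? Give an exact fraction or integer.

s1: (6)·(8/11) + (3)·(3/11) = 57/11.
s2: (-1)·(8/11) + (1)·(3/11) = -5/11.
s3: (5)·(8/11) + (-3)·(3/11) = 31/11.
The best pure response is s1 with expected payoff 57/11.

57/11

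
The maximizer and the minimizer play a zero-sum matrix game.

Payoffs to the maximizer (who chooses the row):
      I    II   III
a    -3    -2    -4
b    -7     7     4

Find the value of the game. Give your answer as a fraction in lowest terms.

-10/3

Column II is strictly dominated by III for the minimizer (it gives the maximizer more in every row).
The remaining 2×2 game on (a, b) × (I, III) has no saddle point. Let the maximizer play a with probability p; indifference gives −3p − 7(1−p) = −4p + 4(1−p), so p = 11/12.
Similarly the minimizer's optimal q on I is 2/3, and the value is -3·(2/3) + (-4)·(1/3) = -10/3.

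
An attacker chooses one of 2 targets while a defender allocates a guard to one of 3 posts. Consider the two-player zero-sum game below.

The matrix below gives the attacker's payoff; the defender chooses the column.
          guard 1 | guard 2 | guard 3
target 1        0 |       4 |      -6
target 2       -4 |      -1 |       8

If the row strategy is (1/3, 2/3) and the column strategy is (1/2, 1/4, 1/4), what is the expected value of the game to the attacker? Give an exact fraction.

Against (1/2, 1/4, 1/4), each row's expected payoff is target 1: -1/2; target 2: -1/4.
Taking the (1/3, 2/3)-weighted average: (1/3)·(-1/2) + (2/3)·(-1/4) = -1/3.

-1/3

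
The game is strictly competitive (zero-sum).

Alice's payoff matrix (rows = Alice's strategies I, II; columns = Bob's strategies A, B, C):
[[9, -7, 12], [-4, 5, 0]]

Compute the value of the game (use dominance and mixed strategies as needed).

Column C is strictly dominated by A for Bob (it gives Alice more in every row).
The remaining 2×2 game on (I, II) × (A, B) has no saddle point. Let Alice play I with probability p; indifference gives 9p − 4(1−p) = −7p + 5(1−p), so p = 9/25.
Similarly Bob's optimal q on A is 12/25, and the value is 9·(12/25) + (-7)·(13/25) = 17/25.

17/25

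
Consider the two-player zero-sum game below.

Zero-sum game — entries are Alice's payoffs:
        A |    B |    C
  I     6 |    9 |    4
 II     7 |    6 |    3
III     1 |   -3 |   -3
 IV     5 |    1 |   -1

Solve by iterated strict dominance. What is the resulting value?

4

Row IV is strictly dominated by row I (6>5, 9>1, 4>-1); eliminate IV.
Row III is strictly dominated by row I (6>1, 9>-3, 4>-3); eliminate III.
Column A is strictly dominated by C for Bob (4<6, 3<7); eliminate A.
Row II is strictly dominated by row I (9>6, 4>3); eliminate II.
Column B is strictly dominated by C for Bob (4<9); eliminate B.
Only (I, C) remains, with payoff 4.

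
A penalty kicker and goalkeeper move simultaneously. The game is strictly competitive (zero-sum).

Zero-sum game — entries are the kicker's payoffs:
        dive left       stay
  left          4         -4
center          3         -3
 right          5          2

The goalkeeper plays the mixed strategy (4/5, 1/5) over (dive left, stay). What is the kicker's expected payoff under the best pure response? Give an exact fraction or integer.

22/5

left: (4)·(4/5) + (-4)·(1/5) = 12/5.
center: (3)·(4/5) + (-3)·(1/5) = 9/5.
right: (5)·(4/5) + (2)·(1/5) = 22/5.
The best pure response is right with expected payoff 22/5.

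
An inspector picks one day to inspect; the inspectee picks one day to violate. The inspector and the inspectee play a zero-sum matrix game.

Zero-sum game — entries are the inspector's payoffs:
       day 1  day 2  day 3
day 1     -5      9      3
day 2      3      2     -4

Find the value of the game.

Column day 2 is strictly dominated by day 3 for the inspectee (it gives the inspector more in every row).
The remaining 2×2 game on (day 1, day 2) × (day 1, day 3) has no saddle point. Let the inspector play day 1 with probability p; indifference gives −5p + 3(1−p) = 3p − 4(1−p), so p = 7/15.
Similarly the inspectee's optimal q on day 1 is 7/15, and the value is -5·(7/15) + (3)·(8/15) = -11/15.

-11/15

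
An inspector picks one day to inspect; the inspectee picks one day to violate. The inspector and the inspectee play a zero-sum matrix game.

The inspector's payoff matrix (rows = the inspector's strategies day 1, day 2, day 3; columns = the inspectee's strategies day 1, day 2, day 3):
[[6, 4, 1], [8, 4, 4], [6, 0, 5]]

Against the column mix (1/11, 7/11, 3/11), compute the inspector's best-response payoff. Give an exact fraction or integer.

day 1: (6)·(1/11) + (4)·(7/11) + (1)·(3/11) = 37/11.
day 2: (8)·(1/11) + (4)·(7/11) + (4)·(3/11) = 48/11.
day 3: (6)·(1/11) + (0)·(7/11) + (5)·(3/11) = 21/11.
The best pure response is day 2 with expected payoff 48/11.

48/11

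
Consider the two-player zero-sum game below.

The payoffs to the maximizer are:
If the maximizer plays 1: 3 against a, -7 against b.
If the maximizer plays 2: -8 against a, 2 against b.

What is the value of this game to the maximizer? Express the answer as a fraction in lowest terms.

Row minima are -7 and -8, so the maximizer's maximin is -7; column maxima are 3 and 2, so the minimizer's minimax is 2. These differ, so the equilibrium is in mixed strategies.
Let the maximizer play 1 with probability p. The minimizer is indifferent when 3p − 8(1−p) = −7p + 2(1−p), giving p = 1/2.
Let the minimizer play a with probability q. The maximizer is indifferent when 3q − 7(1−q) = −8q + 2(1−q), giving q = 9/20.
The value is 3·(9/20) + (-7)·(11/20) = -5/2.

-5/2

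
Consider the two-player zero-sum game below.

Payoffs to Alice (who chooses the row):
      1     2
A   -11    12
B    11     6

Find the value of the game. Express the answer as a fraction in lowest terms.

Row minima are -11 and 6, so Alice's maximin is 6; column maxima are 11 and 12, so Bob's minimax is 11. These differ, so the equilibrium is in mixed strategies.
Let Alice play A with probability p. Bob is indifferent when −11p + 11(1−p) = 12p + 6(1−p), giving p = 5/28.
Let Bob play 1 with probability q. Alice is indifferent when −11q + 12(1−q) = 11q + 6(1−q), giving q = 3/14.
The value is -11·(3/14) + (12)·(11/14) = 99/14.

99/14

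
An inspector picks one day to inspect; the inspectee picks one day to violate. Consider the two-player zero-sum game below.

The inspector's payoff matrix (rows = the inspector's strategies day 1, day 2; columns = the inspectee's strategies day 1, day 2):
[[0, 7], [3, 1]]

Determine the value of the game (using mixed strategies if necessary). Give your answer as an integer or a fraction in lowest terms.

Row minima are 0 and 1, so the inspector's maximin is 1; column maxima are 3 and 7, so the inspectee's minimax is 3. These differ, so the equilibrium is in mixed strategies.
Let the inspector play day 1 with probability p. The inspectee is indifferent when 3(1−p) = 7p + (1−p), giving p = 2/9.
Let the inspectee play day 1 with probability q. The inspector is indifferent when 7(1−q) = 3q + (1−q), giving q = 2/3.
The value is 0·(2/3) + (7)·(1/3) = 7/3.

7/3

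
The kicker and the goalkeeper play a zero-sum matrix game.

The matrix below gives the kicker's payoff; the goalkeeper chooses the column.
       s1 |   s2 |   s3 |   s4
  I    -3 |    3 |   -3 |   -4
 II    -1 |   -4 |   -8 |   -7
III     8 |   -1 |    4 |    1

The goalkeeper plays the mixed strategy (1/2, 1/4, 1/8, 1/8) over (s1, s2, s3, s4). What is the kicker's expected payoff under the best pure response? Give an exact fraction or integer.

I: (-3)·(1/2) + (3)·(1/4) + (-3)·(1/8) + (-4)·(1/8) = -13/8.
II: (-1)·(1/2) + (-4)·(1/4) + (-8)·(1/8) + (-7)·(1/8) = -27/8.
III: (8)·(1/2) + (-1)·(1/4) + (4)·(1/8) + (1)·(1/8) = 35/8.
The best pure response is III with expected payoff 35/8.

35/8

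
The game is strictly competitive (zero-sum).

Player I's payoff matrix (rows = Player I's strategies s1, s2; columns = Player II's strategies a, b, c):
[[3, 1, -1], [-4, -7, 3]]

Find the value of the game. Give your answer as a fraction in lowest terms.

-1/3

Column a is strictly dominated by b for Player II (it gives Player I more in every row).
The remaining 2×2 game on (s1, s2) × (b, c) has no saddle point. Let Player I play s1 with probability p; indifference gives p − 7(1−p) = −p + 3(1−p), so p = 5/6.
Similarly Player II's optimal q on b is 1/3, and the value is 1·(1/3) + (-1)·(2/3) = -1/3.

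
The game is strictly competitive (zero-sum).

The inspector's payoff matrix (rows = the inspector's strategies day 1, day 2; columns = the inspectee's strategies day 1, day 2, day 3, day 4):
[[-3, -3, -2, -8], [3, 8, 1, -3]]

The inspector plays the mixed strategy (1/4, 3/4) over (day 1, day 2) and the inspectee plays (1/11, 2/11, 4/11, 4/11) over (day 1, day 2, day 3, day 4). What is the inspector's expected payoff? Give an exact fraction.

-4/11

Against (1/11, 2/11, 4/11, 4/11), each row's expected payoff is day 1: -49/11; day 2: 1.
Taking the (1/4, 3/4)-weighted average: (1/4)·(-49/11) + (3/4)·(1) = -4/11.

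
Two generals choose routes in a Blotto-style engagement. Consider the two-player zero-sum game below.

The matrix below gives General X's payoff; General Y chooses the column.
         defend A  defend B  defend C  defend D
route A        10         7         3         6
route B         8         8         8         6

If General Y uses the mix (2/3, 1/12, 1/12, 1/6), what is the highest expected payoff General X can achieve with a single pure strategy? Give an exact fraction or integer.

17/2

route A: (10)·(2/3) + (7)·(1/12) + (3)·(1/12) + (6)·(1/6) = 17/2.
route B: (8)·(2/3) + (8)·(1/12) + (8)·(1/12) + (6)·(1/6) = 23/3.
The best pure response is route A with expected payoff 17/2.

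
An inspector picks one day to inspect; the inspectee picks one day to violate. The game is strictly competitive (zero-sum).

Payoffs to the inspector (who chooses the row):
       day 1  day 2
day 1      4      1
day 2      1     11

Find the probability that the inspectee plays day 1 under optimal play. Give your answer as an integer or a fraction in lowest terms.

Row minima are 1 and 1, so the inspector's maximin is 1; column maxima are 4 and 11, so the inspectee's minimax is 4. These differ, so the equilibrium is in mixed strategies.
Let the inspectee play day 1 with probability q. The inspector is indifferent when 4q + (1−q) = q + 11(1−q), giving q = 10/13.

10/13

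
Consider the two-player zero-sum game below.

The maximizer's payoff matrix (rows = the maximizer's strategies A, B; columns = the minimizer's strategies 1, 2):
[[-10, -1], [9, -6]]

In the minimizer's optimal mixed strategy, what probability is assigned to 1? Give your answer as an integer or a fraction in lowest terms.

5/24

Row minima are -10 and -6, so the maximizer's maximin is -6; column maxima are 9 and -1, so the minimizer's minimax is -1. These differ, so the equilibrium is in mixed strategies.
Let the minimizer play 1 with probability q. The maximizer is indifferent when −10q − (1−q) = 9q − 6(1−q), giving q = 5/24.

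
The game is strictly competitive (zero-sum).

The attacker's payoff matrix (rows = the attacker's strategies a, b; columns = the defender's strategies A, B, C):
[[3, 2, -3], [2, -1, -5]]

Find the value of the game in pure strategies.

-3

Row minima: -3, -5 → the attacker's maximin is -3.
Column maxima: 3, 2, -3 → the defender's minimax is -3.
They coincide at (a, C), so the value is -3.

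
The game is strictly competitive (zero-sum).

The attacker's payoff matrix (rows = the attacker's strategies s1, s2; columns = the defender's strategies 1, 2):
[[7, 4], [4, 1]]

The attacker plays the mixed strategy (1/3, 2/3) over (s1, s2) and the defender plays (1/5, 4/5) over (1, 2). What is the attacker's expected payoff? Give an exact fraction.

13/5

Against (1/5, 4/5), each row's expected payoff is s1: 23/5; s2: 8/5.
Taking the (1/3, 2/3)-weighted average: (1/3)·(23/5) + (2/3)·(8/5) = 13/5.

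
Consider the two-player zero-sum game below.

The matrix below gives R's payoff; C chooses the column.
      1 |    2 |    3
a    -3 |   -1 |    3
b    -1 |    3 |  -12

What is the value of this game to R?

-39/17

Column 2 is strictly dominated by 1 for C (it gives R more in every row).
The remaining 2×2 game on (a, b) × (1, 3) has no saddle point. Let R play a with probability p; indifference gives −3p − (1−p) = 3p − 12(1−p), so p = 11/17.
Similarly C's optimal q on 1 is 15/17, and the value is -3·(15/17) + (3)·(2/17) = -39/17.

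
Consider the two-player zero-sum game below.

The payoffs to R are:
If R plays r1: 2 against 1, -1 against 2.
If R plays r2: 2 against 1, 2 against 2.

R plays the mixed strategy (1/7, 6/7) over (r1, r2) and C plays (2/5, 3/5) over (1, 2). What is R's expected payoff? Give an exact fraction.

Against (2/5, 3/5), each row's expected payoff is r1: 1/5; r2: 2.
Taking the (1/7, 6/7)-weighted average: (1/7)·(1/5) + (6/7)·(2) = 61/35.

61/35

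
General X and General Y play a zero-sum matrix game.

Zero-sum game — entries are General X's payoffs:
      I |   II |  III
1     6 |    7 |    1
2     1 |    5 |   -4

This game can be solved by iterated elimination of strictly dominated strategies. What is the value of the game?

Column II is strictly dominated by I for General Y (6<7, 1<5); eliminate II.
Column I is strictly dominated by III for General Y (1<6, -4<1); eliminate I.
Row 2 is strictly dominated by row 1 (1>-4); eliminate 2.
Only (1, III) remains, with payoff 1.

1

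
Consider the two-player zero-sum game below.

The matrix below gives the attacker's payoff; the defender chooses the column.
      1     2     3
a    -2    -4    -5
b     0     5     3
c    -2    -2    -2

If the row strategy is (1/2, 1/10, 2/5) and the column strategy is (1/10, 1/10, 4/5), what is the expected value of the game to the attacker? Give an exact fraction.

Against (1/10, 1/10, 4/5), each row's expected payoff is a: -23/5; b: 29/10; c: -2.
Taking the (1/2, 1/10, 2/5)-weighted average: (1/2)·(-23/5) + (1/10)·(29/10) + (2/5)·(-2) = -281/100.

-281/100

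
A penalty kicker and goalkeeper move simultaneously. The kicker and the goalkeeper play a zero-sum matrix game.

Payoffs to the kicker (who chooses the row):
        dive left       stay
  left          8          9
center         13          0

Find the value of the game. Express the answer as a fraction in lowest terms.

117/14

Row minima are 8 and 0, so the kicker's maximin is 8; column maxima are 13 and 9, so the goalkeeper's minimax is 9. These differ, so the equilibrium is in mixed strategies.
Let the kicker play left with probability p. The goalkeeper is indifferent when 8p + 13(1−p) = 9p, giving p = 13/14.
Let the goalkeeper play dive left with probability q. The kicker is indifferent when 8q + 9(1−q) = 13q, giving q = 9/14.
The value is 8·(9/14) + (9)·(5/14) = 117/14.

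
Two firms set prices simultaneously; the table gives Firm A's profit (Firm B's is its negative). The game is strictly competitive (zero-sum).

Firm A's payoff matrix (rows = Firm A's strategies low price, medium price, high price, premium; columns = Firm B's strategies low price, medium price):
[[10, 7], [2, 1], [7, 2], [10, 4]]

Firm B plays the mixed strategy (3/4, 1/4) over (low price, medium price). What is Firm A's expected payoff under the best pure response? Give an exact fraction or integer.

low price: (10)·(3/4) + (7)·(1/4) = 37/4.
medium price: (2)·(3/4) + (1)·(1/4) = 7/4.
high price: (7)·(3/4) + (2)·(1/4) = 23/4.
premium: (10)·(3/4) + (4)·(1/4) = 17/2.
The best pure response is low price with expected payoff 37/4.

37/4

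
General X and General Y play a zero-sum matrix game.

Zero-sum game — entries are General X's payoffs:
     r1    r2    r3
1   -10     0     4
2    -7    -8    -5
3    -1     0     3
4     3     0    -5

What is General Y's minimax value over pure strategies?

0

The worst case (largest entry) in each column is r1: 3, r2: 0, r3: 4.
The best (smallest) of these is 0.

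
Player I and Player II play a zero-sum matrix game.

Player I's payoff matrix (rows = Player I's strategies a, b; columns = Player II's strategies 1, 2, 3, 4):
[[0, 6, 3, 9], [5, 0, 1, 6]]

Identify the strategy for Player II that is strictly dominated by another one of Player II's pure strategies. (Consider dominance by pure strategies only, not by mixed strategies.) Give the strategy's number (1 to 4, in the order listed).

4

Player II prefers columns that give Player I less. Compare 4 with 1: 0 < 9, 5 < 6.
So 1 strictly dominates 4 for Player II; 4 is strictly dominated.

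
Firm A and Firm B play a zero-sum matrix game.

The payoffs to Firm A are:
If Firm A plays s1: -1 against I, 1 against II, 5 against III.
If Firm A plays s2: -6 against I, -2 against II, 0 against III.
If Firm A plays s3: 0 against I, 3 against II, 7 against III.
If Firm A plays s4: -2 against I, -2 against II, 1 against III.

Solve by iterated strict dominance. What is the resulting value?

0

Column III is strictly dominated by I for Firm B (-1<5, -6<0, 0<7, -2<1); eliminate III.
Row s4 is strictly dominated by row s1 (-1>-2, 1>-2); eliminate s4.
Row s1 is strictly dominated by row s3 (0>-1, 3>1); eliminate s1.
Column II is strictly dominated by I for Firm B (-6<-2, 0<3); eliminate II.
Row s2 is strictly dominated by row s3 (0>-6); eliminate s2.
Only (s3, I) remains, with payoff 0.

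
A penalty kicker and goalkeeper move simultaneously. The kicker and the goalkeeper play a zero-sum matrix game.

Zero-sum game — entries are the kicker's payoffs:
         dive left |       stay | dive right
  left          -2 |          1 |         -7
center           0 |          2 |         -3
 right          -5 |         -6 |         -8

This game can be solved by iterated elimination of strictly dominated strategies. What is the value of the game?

-3

Row left is strictly dominated by row center (0>-2, 2>1, -3>-7); eliminate left.
Row right is strictly dominated by row center (0>-5, 2>-6, -3>-8); eliminate right.
Column dive left is strictly dominated by dive right for the goalkeeper (-3<0); eliminate dive left.
Column stay is strictly dominated by dive right for the goalkeeper (-3<2); eliminate stay.
Only (center, dive right) remains, with payoff -3.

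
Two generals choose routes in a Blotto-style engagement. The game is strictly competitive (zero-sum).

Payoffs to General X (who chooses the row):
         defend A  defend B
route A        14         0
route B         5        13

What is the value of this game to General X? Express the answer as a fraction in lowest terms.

91/11

Row minima are 0 and 5, so General X's maximin is 5; column maxima are 14 and 13, so General Y's minimax is 13. These differ, so the equilibrium is in mixed strategies.
Let General X play route A with probability p. General Y is indifferent when 14p + 5(1−p) = 13(1−p), giving p = 4/11.
Let General Y play defend A with probability q. General X is indifferent when 14q = 5q + 13(1−q), giving q = 13/22.
The value is 14·(13/22) + (0)·(9/22) = 91/11.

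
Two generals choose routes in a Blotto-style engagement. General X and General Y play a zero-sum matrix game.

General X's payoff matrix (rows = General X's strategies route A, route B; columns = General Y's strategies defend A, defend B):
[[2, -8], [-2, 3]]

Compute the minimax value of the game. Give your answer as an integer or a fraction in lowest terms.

Row minima are -8 and -2, so General X's maximin is -2; column maxima are 2 and 3, so General Y's minimax is 2. These differ, so the equilibrium is in mixed strategies.
Let General X play route A with probability p. General Y is indifferent when 2p − 2(1−p) = −8p + 3(1−p), giving p = 1/3.
Let General Y play defend A with probability q. General X is indifferent when 2q − 8(1−q) = −2q + 3(1−q), giving q = 11/15.
The value is 2·(11/15) + (-8)·(4/15) = -2/3.

-2/3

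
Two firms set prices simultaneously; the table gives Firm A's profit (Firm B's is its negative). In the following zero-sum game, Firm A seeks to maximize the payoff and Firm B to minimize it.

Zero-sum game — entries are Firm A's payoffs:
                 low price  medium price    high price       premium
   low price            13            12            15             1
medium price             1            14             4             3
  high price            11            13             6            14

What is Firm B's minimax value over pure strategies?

The worst case (largest entry) in each column is low price: 13, medium price: 14, high price: 15, premium: 14.
The best (smallest) of these is 13.

13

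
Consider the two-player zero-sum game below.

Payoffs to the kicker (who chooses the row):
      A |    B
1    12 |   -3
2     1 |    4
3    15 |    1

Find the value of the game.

59/17

Row 1 is strictly dominated by row 3, so the kicker never plays it.
The remaining 2×2 game on (2, 3) × (A, B) has no saddle point. Let the kicker play 2 with probability p; indifference gives p + 15(1−p) = 4p + (1−p), so p = 14/17.
Similarly the goalkeeper's optimal q on A is 3/17, and the value is 1·(3/17) + (4)·(14/17) = 59/17.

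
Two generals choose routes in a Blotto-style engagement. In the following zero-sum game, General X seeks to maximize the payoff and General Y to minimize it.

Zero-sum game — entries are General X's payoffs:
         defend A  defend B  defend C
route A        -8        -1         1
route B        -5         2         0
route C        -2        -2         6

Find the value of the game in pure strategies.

Row minima: -8, -5, -2 → General X's maximin is -2.
Column maxima: -2, 2, 6 → General Y's minimax is -2.
They coincide at (route C, defend A), so the value is -2.

-2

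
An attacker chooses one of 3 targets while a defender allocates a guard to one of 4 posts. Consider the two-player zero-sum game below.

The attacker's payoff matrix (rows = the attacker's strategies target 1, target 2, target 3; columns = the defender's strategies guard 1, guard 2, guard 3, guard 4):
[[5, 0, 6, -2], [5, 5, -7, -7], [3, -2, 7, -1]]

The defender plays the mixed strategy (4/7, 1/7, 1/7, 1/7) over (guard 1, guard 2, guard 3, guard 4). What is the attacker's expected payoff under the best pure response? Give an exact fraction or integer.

target 1: (5)·(4/7) + (0)·(1/7) + (6)·(1/7) + (-2)·(1/7) = 24/7.
target 2: (5)·(4/7) + (5)·(1/7) + (-7)·(1/7) + (-7)·(1/7) = 11/7.
target 3: (3)·(4/7) + (-2)·(1/7) + (7)·(1/7) + (-1)·(1/7) = 16/7.
The best pure response is target 1 with expected payoff 24/7.

24/7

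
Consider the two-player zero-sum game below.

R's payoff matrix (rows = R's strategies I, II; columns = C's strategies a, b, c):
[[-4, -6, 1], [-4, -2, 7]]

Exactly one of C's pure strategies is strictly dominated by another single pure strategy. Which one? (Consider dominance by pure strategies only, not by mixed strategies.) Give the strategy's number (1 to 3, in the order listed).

3

C prefers columns that give R less. Compare c with a: -4 < 1, -4 < 7.
So a strictly dominates c for C; c is strictly dominated.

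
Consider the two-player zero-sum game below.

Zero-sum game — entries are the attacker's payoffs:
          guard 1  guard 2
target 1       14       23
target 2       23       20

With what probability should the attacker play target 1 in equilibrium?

Row minima are 14 and 20, so the attacker's maximin is 20; column maxima are 23 and 23, so the defender's minimax is 23. These differ, so the equilibrium is in mixed strategies.
Let the attacker play target 1 with probability p. The defender is indifferent when 14p + 23(1−p) = 23p + 20(1−p), giving p = 1/4.

1/4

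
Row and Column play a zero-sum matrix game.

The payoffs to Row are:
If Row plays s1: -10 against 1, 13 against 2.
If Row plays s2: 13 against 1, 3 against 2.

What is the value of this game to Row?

199/33

Row minima are -10 and 3, so Row's maximin is 3; column maxima are 13 and 13, so Column's minimax is 13. These differ, so the equilibrium is in mixed strategies.
Let Row play s1 with probability p. Column is indifferent when −10p + 13(1−p) = 13p + 3(1−p), giving p = 10/33.
Let Column play 1 with probability q. Row is indifferent when −10q + 13(1−q) = 13q + 3(1−q), giving q = 10/33.
The value is -10·(10/33) + (13)·(23/33) = 199/33.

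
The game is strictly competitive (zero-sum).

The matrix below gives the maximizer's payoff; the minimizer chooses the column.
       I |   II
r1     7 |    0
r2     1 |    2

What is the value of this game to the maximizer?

7/4

Row minima are 0 and 1, so the maximizer's maximin is 1; column maxima are 7 and 2, so the minimizer's minimax is 2. These differ, so the equilibrium is in mixed strategies.
Let the maximizer play r1 with probability p. The minimizer is indifferent when 7p + (1−p) = 2(1−p), giving p = 1/8.
Let the minimizer play I with probability q. The maximizer is indifferent when 7q = q + 2(1−q), giving q = 1/4.
The value is 7·(1/4) + (0)·(3/4) = 7/4.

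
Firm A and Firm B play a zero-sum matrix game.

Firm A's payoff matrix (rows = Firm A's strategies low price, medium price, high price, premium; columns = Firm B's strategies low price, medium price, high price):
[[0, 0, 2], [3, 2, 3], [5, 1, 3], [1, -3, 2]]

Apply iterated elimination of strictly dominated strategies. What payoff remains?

2

Column high price is strictly dominated by medium price for Firm B (0<2, 2<3, 1<3, -3<2); eliminate high price.
Row premium is strictly dominated by row medium price (3>1, 2>-3); eliminate premium.
Row low price is strictly dominated by row medium price (3>0, 2>0); eliminate low price.
Column low price is strictly dominated by medium price for Firm B (2<3, 1<5); eliminate low price.
Row high price is strictly dominated by row medium price (2>1); eliminate high price.
Only (medium price, medium price) remains, with payoff 2.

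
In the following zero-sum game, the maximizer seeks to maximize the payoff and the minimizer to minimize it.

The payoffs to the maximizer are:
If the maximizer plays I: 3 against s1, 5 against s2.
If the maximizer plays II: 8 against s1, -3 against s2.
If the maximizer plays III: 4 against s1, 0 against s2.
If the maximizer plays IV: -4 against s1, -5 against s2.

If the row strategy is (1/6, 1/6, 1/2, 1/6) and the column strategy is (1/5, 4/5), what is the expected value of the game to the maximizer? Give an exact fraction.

Against (1/5, 4/5), each row's expected payoff is I: 23/5; II: -4/5; III: 4/5; IV: -24/5.
Taking the (1/6, 1/6, 1/2, 1/6)-weighted average: (1/6)·(23/5) + (1/6)·(-4/5) + (1/2)·(4/5) + (1/6)·(-24/5) = 7/30.

7/30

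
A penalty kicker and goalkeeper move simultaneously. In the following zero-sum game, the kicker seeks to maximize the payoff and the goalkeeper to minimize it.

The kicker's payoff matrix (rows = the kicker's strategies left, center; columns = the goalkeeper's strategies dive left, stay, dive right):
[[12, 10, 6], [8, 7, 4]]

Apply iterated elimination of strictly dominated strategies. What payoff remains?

6

Row center is strictly dominated by row left (12>8, 10>7, 6>4); eliminate center.
Column stay is strictly dominated by dive right for the goalkeeper (6<10); eliminate stay.
Column dive left is strictly dominated by dive right for the goalkeeper (6<12); eliminate dive left.
Only (left, dive right) remains, with payoff 6.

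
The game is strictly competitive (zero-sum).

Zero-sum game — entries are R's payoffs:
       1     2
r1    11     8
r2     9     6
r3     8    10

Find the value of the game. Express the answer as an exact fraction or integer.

Row r2 is strictly dominated by row r1, so R never plays it.
The remaining 2×2 game on (r1, r3) × (1, 2) has no saddle point. Let R play r1 with probability p; indifference gives 11p + 8(1−p) = 8p + 10(1−p), so p = 2/5.
Similarly C's optimal q on 1 is 2/5, and the value is 11·(2/5) + (8)·(3/5) = 46/5.

46/5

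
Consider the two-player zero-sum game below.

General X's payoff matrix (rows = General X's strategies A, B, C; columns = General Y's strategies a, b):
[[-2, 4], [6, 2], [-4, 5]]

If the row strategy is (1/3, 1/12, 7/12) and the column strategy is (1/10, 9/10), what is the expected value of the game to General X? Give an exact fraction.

Against (1/10, 9/10), each row's expected payoff is A: 17/5; B: 12/5; C: 41/10.
Taking the (1/3, 1/12, 7/12)-weighted average: (1/3)·(17/5) + (1/12)·(12/5) + (7/12)·(41/10) = 149/40.

149/40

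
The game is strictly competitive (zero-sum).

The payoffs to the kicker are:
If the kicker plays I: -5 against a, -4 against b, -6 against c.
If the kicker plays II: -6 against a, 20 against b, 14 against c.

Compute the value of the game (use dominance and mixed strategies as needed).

Column b is strictly dominated by c for the goalkeeper (it gives the kicker more in every row).
The remaining 2×2 game on (I, II) × (a, c) has no saddle point. Let the kicker play I with probability p; indifference gives −5p − 6(1−p) = −6p + 14(1−p), so p = 20/21.
Similarly the goalkeeper's optimal q on a is 20/21, and the value is -5·(20/21) + (-6)·(1/21) = -106/21.

-106/21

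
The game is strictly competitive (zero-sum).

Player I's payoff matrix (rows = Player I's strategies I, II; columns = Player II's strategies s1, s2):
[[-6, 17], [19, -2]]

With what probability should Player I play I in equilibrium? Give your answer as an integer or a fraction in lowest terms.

21/44

Row minima are -6 and -2, so Player I's maximin is -2; column maxima are 19 and 17, so Player II's minimax is 17. These differ, so the equilibrium is in mixed strategies.
Let Player I play I with probability p. Player II is indifferent when −6p + 19(1−p) = 17p − 2(1−p), giving p = 21/44.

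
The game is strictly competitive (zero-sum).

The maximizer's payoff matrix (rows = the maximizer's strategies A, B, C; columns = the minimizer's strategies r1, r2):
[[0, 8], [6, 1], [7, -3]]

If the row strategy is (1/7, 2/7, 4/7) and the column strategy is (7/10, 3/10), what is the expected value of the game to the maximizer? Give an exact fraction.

137/35

Against (7/10, 3/10), each row's expected payoff is A: 12/5; B: 9/2; C: 4.
Taking the (1/7, 2/7, 4/7)-weighted average: (1/7)·(12/5) + (2/7)·(9/2) + (4/7)·(4) = 137/35.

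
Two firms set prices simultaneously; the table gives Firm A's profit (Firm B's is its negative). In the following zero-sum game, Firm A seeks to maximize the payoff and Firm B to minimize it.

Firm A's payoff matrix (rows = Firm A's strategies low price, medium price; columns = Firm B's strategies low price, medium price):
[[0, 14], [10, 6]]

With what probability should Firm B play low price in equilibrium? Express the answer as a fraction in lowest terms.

Row minima are 0 and 6, so Firm A's maximin is 6; column maxima are 10 and 14, so Firm B's minimax is 10. These differ, so the equilibrium is in mixed strategies.
Let Firm B play low price with probability q. Firm A is indifferent when 14(1−q) = 10q + 6(1−q), giving q = 4/9.

4/9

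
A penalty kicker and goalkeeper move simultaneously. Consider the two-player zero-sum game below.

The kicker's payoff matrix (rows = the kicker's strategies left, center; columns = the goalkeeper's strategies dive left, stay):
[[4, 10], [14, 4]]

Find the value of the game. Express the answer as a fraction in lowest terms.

31/4

Row minima are 4 and 4, so the kicker's maximin is 4; column maxima are 14 and 10, so the goalkeeper's minimax is 10. These differ, so the equilibrium is in mixed strategies.
Let the kicker play left with probability p. The goalkeeper is indifferent when 4p + 14(1−p) = 10p + 4(1−p), giving p = 5/8.
Let the goalkeeper play dive left with probability q. The kicker is indifferent when 4q + 10(1−q) = 14q + 4(1−q), giving q = 3/8.
The value is 4·(3/8) + (10)·(5/8) = 31/4.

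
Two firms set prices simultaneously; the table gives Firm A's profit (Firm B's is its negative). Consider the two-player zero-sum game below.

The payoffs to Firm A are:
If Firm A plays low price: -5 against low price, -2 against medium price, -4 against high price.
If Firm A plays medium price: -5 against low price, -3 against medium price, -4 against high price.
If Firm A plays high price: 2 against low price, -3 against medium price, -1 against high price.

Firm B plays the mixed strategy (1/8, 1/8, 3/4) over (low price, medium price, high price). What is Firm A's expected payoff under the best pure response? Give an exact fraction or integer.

low price: (-5)·(1/8) + (-2)·(1/8) + (-4)·(3/4) = -31/8.
medium price: (-5)·(1/8) + (-3)·(1/8) + (-4)·(3/4) = -4.
high price: (2)·(1/8) + (-3)·(1/8) + (-1)·(3/4) = -7/8.
The best pure response is high price with expected payoff -7/8.

-7/8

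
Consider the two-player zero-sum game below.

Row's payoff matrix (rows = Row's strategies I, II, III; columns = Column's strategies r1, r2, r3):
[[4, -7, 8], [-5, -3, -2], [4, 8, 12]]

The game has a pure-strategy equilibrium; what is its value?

4

Row minima: -7, -5, 4 → Row's maximin is 4.
Column maxima: 4, 8, 12 → Column's minimax is 4.
They coincide at (III, r1), so the value is 4.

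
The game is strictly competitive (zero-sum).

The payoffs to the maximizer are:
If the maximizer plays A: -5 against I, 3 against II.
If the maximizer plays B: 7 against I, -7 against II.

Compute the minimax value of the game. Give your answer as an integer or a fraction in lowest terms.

Row minima are -5 and -7, so the maximizer's maximin is -5; column maxima are 7 and 3, so the minimizer's minimax is 3. These differ, so the equilibrium is in mixed strategies.
Let the maximizer play A with probability p. The minimizer is indifferent when −5p + 7(1−p) = 3p − 7(1−p), giving p = 7/11.
Let the minimizer play I with probability q. The maximizer is indifferent when −5q + 3(1−q) = 7q − 7(1−q), giving q = 5/11.
The value is -5·(5/11) + (3)·(6/11) = -7/11.

-7/11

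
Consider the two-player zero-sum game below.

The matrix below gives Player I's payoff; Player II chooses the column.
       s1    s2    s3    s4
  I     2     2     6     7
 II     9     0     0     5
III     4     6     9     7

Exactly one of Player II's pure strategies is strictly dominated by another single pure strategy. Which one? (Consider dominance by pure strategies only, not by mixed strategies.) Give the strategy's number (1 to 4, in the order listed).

Player II prefers columns that give Player I less. Compare s4 with s2: 2 < 7, 0 < 5, 6 < 7.
So s2 strictly dominates s4 for Player II; s4 is strictly dominated.

4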